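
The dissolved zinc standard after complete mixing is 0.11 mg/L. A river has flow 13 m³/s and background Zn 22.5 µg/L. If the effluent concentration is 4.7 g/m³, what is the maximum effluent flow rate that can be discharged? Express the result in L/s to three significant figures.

248 L/s

22.5 µg/L = 0.0225 mg/L.
Mass balance at complete mixing: C_std·(Q_w + Q_r) = Q_w·C_e + Q_r·C_b.
Rearranging, Q_w = Q_r·(C_std − C_b)/(C_e − C_std) = 13·(0.11 − 0.0225) / (4.7 − 0.11) = 0.2478 m³/s.
= 247.8 L/s.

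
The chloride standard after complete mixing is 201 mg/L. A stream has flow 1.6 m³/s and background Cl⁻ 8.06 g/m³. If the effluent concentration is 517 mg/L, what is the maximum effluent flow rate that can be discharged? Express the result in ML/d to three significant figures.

84.4 ML/d

Mass balance at complete mixing: C_std·(Q_w + Q_r) = Q_w·C_e + Q_r·C_b.
Rearranging, Q_w = Q_r·(C_std − C_b)/(C_e − C_std) = 1.6·(201 − 8.06) / (517 − 201) = 0.9769 m³/s.
= 84.41 ML/d.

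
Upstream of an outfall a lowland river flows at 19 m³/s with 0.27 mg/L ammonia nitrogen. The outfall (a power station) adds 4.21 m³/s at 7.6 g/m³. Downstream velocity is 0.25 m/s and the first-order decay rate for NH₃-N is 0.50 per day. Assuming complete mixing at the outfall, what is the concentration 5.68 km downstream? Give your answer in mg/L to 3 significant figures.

After complete mixing, C₀ = (4.21·7.6 + 19·0.27) / 23.21 = 1.6 mg/L.
Travel time t = 5680 m / 0.25 m/s = 2.272e+04 s = 0.263 d.
C = 1.6·exp(−0.50·0.263) = 1.6·0.8768 = 1.402 mg/L.

1.40 mg/L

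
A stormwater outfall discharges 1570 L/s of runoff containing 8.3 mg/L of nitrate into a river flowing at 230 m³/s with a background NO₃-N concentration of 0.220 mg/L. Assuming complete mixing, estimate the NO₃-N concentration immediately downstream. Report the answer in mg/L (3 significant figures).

0.275 mg/L

1570 L/s = 1.57 m³/s.
Conservation of mass across the mixing zone: C = (1.57·8.3 + 230·0.22) / (1.57 + 230) = 63.63/231.6 = 0.2748 mg/L.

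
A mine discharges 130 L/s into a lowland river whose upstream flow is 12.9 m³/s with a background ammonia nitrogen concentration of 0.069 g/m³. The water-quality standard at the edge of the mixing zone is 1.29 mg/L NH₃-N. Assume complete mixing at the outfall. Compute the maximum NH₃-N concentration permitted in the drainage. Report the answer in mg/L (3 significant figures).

130 L/s = 0.13 m³/s.
Mass balance: 1.29·13.03 = 0.13·Cₑ + 12.9·0.069.
Cₑ = (16.81 − 0.8901) / 0.13 = 122.5 mg/L.

122 mg/L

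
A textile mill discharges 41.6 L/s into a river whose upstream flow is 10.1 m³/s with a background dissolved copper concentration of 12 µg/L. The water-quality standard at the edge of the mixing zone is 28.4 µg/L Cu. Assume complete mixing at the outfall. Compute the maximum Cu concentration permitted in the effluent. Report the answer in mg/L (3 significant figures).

41.6 L/s = 0.0416 m³/s.
12 µg/L = 0.012 mg/L.
28.4 µg/L = 0.0284 mg/L.
Mass balance: 0.0284·10.14 = 0.0416·Cₑ + 10.1·0.012.
Cₑ = (0.288 − 0.1212) / 0.0416 = 4.01 mg/L.

4.01 mg/L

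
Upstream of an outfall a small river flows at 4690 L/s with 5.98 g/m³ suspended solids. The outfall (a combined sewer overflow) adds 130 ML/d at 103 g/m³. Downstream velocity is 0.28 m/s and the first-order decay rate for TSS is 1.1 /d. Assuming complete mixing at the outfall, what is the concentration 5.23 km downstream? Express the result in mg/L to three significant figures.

130 ML/d = 1.505 m³/s.
4690 L/s = 4.69 m³/s.
After complete mixing, C₀ = (1.505·103 + 4.69·5.98) / 6.195 = 29.55 mg/L.
Travel time t = 5230 m / 0.28 m/s = 1.868e+04 s = 0.2162 d.
C = 29.55·exp(−1.1·0.2162) = 29.55·0.7884 = 23.29 mg/L.

23.3 mg/L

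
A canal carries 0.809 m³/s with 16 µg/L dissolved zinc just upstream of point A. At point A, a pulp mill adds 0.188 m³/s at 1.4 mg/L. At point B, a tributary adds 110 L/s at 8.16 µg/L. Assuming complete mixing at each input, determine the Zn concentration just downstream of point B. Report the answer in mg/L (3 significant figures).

0.250 mg/L

16 µg/L = 0.016 mg/L.
After input A: C = (0.809·0.016 + 0.188·1.4) / 0.997 = 0.277 mg/L.
110 L/s = 0.11 m³/s.
8.16 µg/L = 0.00816 mg/L.
After input B: C = (0.997·0.277 + 0.11·0.00816) / 1.107 = 0.2503 mg/L.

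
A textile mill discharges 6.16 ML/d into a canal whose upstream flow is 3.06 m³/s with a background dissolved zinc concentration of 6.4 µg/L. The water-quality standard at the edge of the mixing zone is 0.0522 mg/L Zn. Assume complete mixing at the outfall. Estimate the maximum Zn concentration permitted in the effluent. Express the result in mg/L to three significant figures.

6.16 ML/d = 0.0713 m³/s.
6.4 µg/L = 0.0064 mg/L.
Mass balance: 0.0522·3.131 = 0.0713·Cₑ + 3.06·0.0064.
Cₑ = (0.1635 − 0.01958) / 0.0713 = 2.018 mg/L.

2.02 mg/L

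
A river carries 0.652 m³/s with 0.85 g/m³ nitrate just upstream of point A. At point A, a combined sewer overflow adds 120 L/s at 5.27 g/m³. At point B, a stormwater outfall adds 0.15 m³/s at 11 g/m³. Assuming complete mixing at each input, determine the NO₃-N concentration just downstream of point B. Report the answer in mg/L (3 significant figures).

3.08 mg/L

120 L/s = 0.12 m³/s.
After input A: C = (0.652·0.85 + 0.12·5.27) / 0.772 = 1.537 mg/L.
After input B: C = (0.772·1.537 + 0.15·11) / 0.922 = 3.077 mg/L.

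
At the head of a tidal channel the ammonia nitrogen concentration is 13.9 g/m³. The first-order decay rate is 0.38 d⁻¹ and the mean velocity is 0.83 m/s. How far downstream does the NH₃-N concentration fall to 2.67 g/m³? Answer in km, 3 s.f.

311 km

From C = C₀·e^(−kt), t = ln(C₀/C)/k = ln(13.9/2.67)/0.38 = 1.65/0.38 = 4.342 d.
Distance = v·t = 0.83 m/s × 3.751e+05 s = 3.113e+05 m = 311.3 km.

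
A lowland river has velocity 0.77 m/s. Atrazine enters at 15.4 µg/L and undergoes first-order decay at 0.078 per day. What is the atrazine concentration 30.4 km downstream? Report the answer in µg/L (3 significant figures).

14.9 µg/L

Travel time t = 30.4 km / 0.77 m/s = 3.04e+04/0.77 = 3.948e+04 s = 0.457 d.
First-order decay: C = 15.4·exp(−0.078·0.457) = 15.4·0.965 = 14.86 µg/L.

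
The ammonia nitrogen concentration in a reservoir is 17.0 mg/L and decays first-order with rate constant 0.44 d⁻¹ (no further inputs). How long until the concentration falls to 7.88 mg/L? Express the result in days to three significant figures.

1.75 d

t = ln(C₀/C)/k = ln(17.0/7.88)/0.44 = 0.7689/0.44 = 1.747 d.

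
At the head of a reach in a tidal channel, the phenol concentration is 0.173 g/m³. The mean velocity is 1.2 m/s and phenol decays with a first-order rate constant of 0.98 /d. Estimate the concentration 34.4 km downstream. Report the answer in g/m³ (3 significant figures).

0.125 g/m³

Travel time t = 34.4 km / 1.2 m/s = 3.44e+04/1.2 = 2.867e+04 s = 0.3318 d.
First-order decay: C = 0.173·exp(−0.98·0.3318) = 0.173·0.7224 = 0.125 g/m³.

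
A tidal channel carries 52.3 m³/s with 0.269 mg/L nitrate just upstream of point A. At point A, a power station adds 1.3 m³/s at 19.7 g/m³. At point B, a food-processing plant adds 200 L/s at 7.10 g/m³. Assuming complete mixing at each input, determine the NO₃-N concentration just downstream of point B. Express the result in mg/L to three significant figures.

0.764 mg/L

After input A: C = (52.3·0.269 + 1.3·19.7) / 53.6 = 0.7403 mg/L.
200 L/s = 0.2 m³/s.
After input B: C = (53.6·0.7403 + 0.2·7.1) / 53.8 = 0.7639 mg/L.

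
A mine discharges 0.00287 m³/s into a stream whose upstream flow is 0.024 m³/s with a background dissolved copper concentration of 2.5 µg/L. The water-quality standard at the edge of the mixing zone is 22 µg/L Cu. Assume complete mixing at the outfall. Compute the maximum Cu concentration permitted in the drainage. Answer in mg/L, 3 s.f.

2.5 µg/L = 0.0025 mg/L.
22 µg/L = 0.022 mg/L.
Mass balance: 0.022·0.02687 = 0.00287·Cₑ + 0.024·0.0025.
Cₑ = (0.0005911 − 6e-05) / 0.00287 = 0.1851 mg/L.

0.185 mg/L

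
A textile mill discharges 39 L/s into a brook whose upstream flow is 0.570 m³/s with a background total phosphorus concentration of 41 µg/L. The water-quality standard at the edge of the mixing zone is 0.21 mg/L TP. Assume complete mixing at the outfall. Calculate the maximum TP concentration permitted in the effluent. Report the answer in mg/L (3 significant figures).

39 L/s = 0.039 m³/s.
41 µg/L = 0.041 mg/L.
Mass balance: 0.21·0.609 = 0.039·Cₑ + 0.57·0.041.
Cₑ = (0.1279 − 0.02337) / 0.039 = 2.68 mg/L.

2.68 mg/L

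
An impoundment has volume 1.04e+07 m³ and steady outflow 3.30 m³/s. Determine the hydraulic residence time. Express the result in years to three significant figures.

0.0999 yr

Q = 3.30 m³/s × 3.156e+07 s/yr = 1.041e+08 m³/yr.
Hydraulic residence time τ = V/Q = 1.04e+07/1.041e+08 = 0.09987 yr.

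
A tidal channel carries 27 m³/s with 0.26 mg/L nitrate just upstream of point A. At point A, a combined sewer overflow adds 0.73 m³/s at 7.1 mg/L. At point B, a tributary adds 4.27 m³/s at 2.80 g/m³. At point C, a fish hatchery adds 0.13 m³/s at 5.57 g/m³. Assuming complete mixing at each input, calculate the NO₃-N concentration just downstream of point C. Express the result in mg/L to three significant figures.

0.774 mg/L

After input A: C = (27·0.26 + 0.73·7.1) / 27.73 = 0.4401 mg/L.
After input B: C = (27.73·0.4401 + 4.27·2.8) / 32 = 0.755 mg/L.
After input C: C = (32·0.755 + 0.13·5.57) / 32.13 = 0.7745 mg/L.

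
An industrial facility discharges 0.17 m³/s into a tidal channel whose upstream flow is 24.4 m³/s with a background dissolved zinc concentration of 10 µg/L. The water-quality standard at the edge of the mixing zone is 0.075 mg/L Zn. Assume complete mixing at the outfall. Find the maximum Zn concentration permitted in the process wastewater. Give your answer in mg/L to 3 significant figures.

9.40 mg/L

10 µg/L = 0.01 mg/L.
Mass balance: 0.075·24.57 = 0.17·Cₑ + 24.4·0.01.
Cₑ = (1.843 − 0.244) / 0.17 = 9.404 mg/L.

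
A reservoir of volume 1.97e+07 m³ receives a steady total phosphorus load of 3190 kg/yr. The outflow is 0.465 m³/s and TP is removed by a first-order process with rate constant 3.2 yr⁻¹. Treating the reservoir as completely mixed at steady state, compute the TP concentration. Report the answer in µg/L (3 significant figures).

41.0 µg/L

Outflow Q = 0.465 m³/s × 3.156e+07 s/yr = 1.467e+07 m³/yr.
Steady-state CSTR mass balance: W = Q·C + k·V·C, so C = W/(Q + kV).
Q + kV = 1.467e+07 + 3.2·1.97e+07 = 7.771e+07 m³/yr.
C = 3190/7.771e+07 = 4.105e-05 kg/m³ = 0.04105 mg/L = 41.05 µg/L.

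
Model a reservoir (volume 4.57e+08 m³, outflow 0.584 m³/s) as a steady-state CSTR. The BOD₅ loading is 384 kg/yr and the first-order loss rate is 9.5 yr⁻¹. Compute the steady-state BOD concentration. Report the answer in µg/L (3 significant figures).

0.0881 µg/L

Outflow Q = 0.584 m³/s × 3.156e+07 s/yr = 1.843e+07 m³/yr.
Steady-state CSTR mass balance: W = Q·C + k·V·C, so C = W/(Q + kV).
Q + kV = 1.843e+07 + 9.5·4.57e+08 = 4.36e+09 m³/yr.
C = 384/4.36e+09 = 8.807e-08 kg/m³ = 8.807e-05 mg/L = 0.08807 µg/L.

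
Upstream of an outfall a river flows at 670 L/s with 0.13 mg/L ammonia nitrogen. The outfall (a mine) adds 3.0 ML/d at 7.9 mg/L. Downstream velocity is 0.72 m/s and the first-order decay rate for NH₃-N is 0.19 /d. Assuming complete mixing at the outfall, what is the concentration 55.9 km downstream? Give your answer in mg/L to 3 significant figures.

0.432 mg/L

3.0 ML/d = 0.03472 m³/s.
670 L/s = 0.67 m³/s.
After complete mixing, C₀ = (0.03472·7.9 + 0.67·0.13) / 0.7047 = 0.5128 mg/L.
Travel time t = 5.59e+04 m / 0.72 m/s = 7.764e+04 s = 0.8986 d.
C = 0.5128·exp(−0.19·0.8986) = 0.5128·0.843 = 0.4323 mg/L.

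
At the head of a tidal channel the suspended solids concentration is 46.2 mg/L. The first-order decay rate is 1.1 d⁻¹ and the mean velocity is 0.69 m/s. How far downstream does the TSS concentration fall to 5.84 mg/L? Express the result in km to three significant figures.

From C = C₀·e^(−kt), t = ln(C₀/C)/k = ln(46.2/5.84)/1.1 = 2.068/1.1 = 1.88 d.
Distance = v·t = 0.69 m/s × 1.625e+05 s = 1.121e+05 m = 112.1 km.

112 km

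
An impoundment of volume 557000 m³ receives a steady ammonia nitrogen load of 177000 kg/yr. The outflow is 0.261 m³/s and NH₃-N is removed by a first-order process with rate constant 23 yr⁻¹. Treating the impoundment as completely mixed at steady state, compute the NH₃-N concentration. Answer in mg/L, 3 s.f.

8.41 mg/L

Outflow Q = 0.261 m³/s × 3.156e+07 s/yr = 8.237e+06 m³/yr.
Steady-state CSTR mass balance: W = Q·C + k·V·C, so C = W/(Q + kV).
Q + kV = 8.237e+06 + 23·557000 = 2.105e+07 m³/yr.
C = 177000/2.105e+07 = 0.00841 kg/m³ = 8.41 mg/L.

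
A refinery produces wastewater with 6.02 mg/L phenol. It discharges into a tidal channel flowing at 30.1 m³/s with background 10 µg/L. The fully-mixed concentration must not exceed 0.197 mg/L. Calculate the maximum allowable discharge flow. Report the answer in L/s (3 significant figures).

967 L/s

10 µg/L = 0.01 mg/L.
Mass balance at complete mixing: C_std·(Q_w + Q_r) = Q_w·C_e + Q_r·C_b.
Rearranging, Q_w = Q_r·(C_std − C_b)/(C_e − C_std) = 30.1·(0.197 − 0.01) / (6.02 − 0.197) = 0.9666 m³/s.
= 966.6 L/s.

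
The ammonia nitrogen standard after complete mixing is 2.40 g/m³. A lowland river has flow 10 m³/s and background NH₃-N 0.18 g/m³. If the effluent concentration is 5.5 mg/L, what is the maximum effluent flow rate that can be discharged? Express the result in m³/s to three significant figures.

Mass balance at complete mixing: C_std·(Q_w + Q_r) = Q_w·C_e + Q_r·C_b.
Rearranging, Q_w = Q_r·(C_std − C_b)/(C_e − C_std) = 10·(2.4 − 0.18) / (5.5 − 2.4) = 7.161 m³/s.

7.16 m³/s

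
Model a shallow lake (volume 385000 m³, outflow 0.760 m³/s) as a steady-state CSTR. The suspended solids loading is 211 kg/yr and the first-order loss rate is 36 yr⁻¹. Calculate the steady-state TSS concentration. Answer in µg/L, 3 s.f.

Outflow Q = 0.760 m³/s × 3.156e+07 s/yr = 2.398e+07 m³/yr.
Steady-state CSTR mass balance: W = Q·C + k·V·C, so C = W/(Q + kV).
Q + kV = 2.398e+07 + 36·385000 = 3.784e+07 m³/yr.
C = 211/3.784e+07 = 5.576e-06 kg/m³ = 0.005576 mg/L = 5.576 µg/L.

5.58 µg/L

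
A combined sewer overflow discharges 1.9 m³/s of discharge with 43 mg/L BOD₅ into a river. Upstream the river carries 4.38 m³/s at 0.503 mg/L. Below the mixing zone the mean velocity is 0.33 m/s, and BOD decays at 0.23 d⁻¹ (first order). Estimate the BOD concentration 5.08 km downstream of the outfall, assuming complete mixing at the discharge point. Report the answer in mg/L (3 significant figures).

After complete mixing, C₀ = (1.9·43 + 4.38·0.503) / 6.28 = 13.36 mg/L.
Travel time t = 5080 m / 0.33 m/s = 1.539e+04 s = 0.1782 d.
C = 13.36·exp(−0.23·0.1782) = 13.36·0.9598 = 12.82 mg/L.

12.8 mg/L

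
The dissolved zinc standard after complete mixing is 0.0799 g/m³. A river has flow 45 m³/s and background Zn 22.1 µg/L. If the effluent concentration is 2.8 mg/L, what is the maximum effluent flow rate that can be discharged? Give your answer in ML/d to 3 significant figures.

82.6 ML/d

22.1 µg/L = 0.0221 mg/L.
Mass balance at complete mixing: C_std·(Q_w + Q_r) = Q_w·C_e + Q_r·C_b.
Rearranging, Q_w = Q_r·(C_std − C_b)/(C_e − C_std) = 45·(0.0799 − 0.0221) / (2.8 − 0.0799) = 0.9562 m³/s.
= 82.62 ML/d.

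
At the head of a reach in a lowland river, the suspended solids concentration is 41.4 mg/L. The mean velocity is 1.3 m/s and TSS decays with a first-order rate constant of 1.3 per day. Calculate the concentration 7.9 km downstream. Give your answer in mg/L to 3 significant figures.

Travel time t = 7.9 km / 1.3 m/s = 7900/1.3 = 6077 s = 0.07033 d.
First-order decay: C = 41.4·exp(−1.3·0.07033) = 41.4·0.9126 = 37.78 mg/L.

37.8 mg/L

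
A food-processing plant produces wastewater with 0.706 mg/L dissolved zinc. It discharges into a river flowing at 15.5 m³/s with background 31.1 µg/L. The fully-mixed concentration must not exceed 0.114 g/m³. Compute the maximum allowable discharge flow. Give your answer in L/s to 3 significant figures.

2170 L/s

31.1 µg/L = 0.0311 mg/L.
Mass balance at complete mixing: C_std·(Q_w + Q_r) = Q_w·C_e + Q_r·C_b.
Rearranging, Q_w = Q_r·(C_std − C_b)/(C_e − C_std) = 15.5·(0.114 − 0.0311) / (0.706 − 0.114) = 2.171 m³/s.
= 2171 L/s.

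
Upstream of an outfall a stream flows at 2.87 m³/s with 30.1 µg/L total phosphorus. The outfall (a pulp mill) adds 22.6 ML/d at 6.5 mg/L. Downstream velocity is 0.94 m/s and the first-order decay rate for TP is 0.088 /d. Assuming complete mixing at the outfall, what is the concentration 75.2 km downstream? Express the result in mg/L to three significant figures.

22.6 ML/d = 0.2616 m³/s.
30.1 µg/L = 0.0301 mg/L.
After complete mixing, C₀ = (0.2616·6.5 + 2.87·0.0301) / 3.132 = 0.5705 mg/L.
Travel time t = 7.52e+04 m / 0.94 m/s = 8e+04 s = 0.9259 d.
C = 0.5705·exp(−0.088·0.9259) = 0.5705·0.9217 = 0.5259 mg/L.

0.526 mg/L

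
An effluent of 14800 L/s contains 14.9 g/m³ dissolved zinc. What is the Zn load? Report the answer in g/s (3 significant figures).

14800 L/s = 14.8 m³/s.
Mass flux = Q·C = 14.8 m³/s × 14.9 g/m³ = 220.5 g/s.

221 g/s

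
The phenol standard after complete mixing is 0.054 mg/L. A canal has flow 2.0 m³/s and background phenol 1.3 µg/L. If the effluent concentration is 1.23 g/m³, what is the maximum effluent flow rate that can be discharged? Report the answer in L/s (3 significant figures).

1.3 µg/L = 0.0013 mg/L.
Mass balance at complete mixing: C_std·(Q_w + Q_r) = Q_w·C_e + Q_r·C_b.
Rearranging, Q_w = Q_r·(C_std − C_b)/(C_e − C_std) = 2.0·(0.054 − 0.0013) / (1.23 − 0.054) = 0.08963 m³/s.
= 89.63 L/s.

89.6 L/s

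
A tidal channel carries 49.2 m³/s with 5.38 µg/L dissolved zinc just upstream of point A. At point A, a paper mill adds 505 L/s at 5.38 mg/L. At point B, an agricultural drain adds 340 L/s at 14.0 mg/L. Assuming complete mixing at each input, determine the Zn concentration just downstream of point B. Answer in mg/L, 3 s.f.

0.155 mg/L

5.38 µg/L = 0.00538 mg/L.
505 L/s = 0.505 m³/s.
After input A: C = (49.2·0.00538 + 0.505·5.38) / 49.71 = 0.05999 mg/L.
340 L/s = 0.34 m³/s.
After input B: C = (49.71·0.05999 + 0.34·14) / 50.05 = 0.1547 mg/L.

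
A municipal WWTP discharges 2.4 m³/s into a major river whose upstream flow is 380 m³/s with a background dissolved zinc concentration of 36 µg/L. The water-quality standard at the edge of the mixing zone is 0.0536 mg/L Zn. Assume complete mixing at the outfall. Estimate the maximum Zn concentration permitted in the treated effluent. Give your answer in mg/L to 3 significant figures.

2.84 mg/L

36 µg/L = 0.036 mg/L.
Mass balance: 0.0536·382.4 = 2.4·Cₑ + 380·0.036.
Cₑ = (20.5 − 13.68) / 2.4 = 2.84 mg/L.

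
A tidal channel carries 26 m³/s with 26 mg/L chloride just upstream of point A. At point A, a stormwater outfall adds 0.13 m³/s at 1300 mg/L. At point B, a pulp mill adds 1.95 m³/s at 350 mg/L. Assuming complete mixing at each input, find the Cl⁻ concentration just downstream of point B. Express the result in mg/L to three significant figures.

After input A: C = (26·26 + 0.13·1300) / 26.13 = 32.34 mg/L.
After input B: C = (26.13·32.34 + 1.95·350) / 28.08 = 54.4 mg/L.

54.4 mg/L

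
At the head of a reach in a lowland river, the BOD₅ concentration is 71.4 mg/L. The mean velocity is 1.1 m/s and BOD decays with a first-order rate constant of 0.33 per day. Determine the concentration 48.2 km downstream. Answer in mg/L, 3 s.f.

60.4 mg/L

Travel time t = 48.2 km / 1.1 m/s = 4.82e+04/1.1 = 4.382e+04 s = 0.5072 d.
First-order decay: C = 71.4·exp(−0.33·0.5072) = 71.4·0.8459 = 60.4 mg/L.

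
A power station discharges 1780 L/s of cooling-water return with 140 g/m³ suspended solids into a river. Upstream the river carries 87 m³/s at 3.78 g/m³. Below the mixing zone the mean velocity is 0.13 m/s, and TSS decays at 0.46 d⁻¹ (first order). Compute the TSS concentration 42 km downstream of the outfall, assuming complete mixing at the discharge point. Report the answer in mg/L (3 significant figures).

1.17 mg/L

1780 L/s = 1.78 m³/s.
After complete mixing, C₀ = (1.78·140 + 87·3.78) / 88.78 = 6.511 mg/L.
Travel time t = 4.2e+04 m / 0.13 m/s = 3.231e+05 s = 3.739 d.
C = 6.511·exp(−0.46·3.739) = 6.511·0.1791 = 1.166 mg/L.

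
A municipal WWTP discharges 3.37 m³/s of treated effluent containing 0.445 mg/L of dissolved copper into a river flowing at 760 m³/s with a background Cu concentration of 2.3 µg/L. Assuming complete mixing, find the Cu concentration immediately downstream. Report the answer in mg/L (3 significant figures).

0.00425 mg/L

2.3 µg/L = 0.0023 mg/L.
By mass balance at complete mixing, C = (3.37·0.445 + 760·0.0023) / (3.37 + 760) = 3.248/763.4 = 0.004254 mg/L.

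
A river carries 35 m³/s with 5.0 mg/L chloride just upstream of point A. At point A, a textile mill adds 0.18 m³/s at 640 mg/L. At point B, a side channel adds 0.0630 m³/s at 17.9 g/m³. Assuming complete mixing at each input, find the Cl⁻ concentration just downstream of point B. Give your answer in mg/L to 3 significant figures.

After input A: C = (35·5 + 0.18·640) / 35.18 = 8.249 mg/L.
After input B: C = (35.18·8.249 + 0.063·17.9) / 35.24 = 8.266 mg/L.

8.27 mg/L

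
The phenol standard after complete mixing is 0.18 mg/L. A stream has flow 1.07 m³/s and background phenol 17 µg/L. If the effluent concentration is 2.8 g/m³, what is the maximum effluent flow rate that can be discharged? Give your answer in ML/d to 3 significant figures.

5.75 ML/d

17 µg/L = 0.017 mg/L.
Mass balance at complete mixing: C_std·(Q_w + Q_r) = Q_w·C_e + Q_r·C_b.
Rearranging, Q_w = Q_r·(C_std − C_b)/(C_e − C_std) = 1.07·(0.18 − 0.017) / (2.8 − 0.18) = 0.06657 m³/s.
= 5.752 ML/d.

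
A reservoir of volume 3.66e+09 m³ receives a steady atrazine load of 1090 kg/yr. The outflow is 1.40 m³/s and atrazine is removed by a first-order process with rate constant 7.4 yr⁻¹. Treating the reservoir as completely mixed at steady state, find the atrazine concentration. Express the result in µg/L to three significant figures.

Outflow Q = 1.40 m³/s × 3.156e+07 s/yr = 4.418e+07 m³/yr.
Steady-state CSTR mass balance: W = Q·C + k·V·C, so C = W/(Q + kV).
Q + kV = 4.418e+07 + 7.4·3.66e+09 = 2.713e+10 m³/yr.
C = 1090/2.713e+10 = 4.018e-08 kg/m³ = 4.018e-05 mg/L = 0.04018 µg/L.

0.0402 µg/L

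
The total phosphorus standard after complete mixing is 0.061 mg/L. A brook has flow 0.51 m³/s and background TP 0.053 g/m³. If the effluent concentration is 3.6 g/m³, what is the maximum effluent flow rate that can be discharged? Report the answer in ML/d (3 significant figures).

Mass balance at complete mixing: C_std·(Q_w + Q_r) = Q_w·C_e + Q_r·C_b.
Rearranging, Q_w = Q_r·(C_std − C_b)/(C_e − C_std) = 0.51·(0.061 − 0.053) / (3.6 − 0.061) = 0.001153 m³/s.
= 0.09961 ML/d.

0.0996 ML/d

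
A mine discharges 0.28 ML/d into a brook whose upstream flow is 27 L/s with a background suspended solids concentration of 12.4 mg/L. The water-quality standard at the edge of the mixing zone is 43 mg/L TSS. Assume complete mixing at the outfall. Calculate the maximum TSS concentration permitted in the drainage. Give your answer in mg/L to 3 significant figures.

0.28 ML/d = 0.003241 m³/s.
27 L/s = 0.027 m³/s.
Mass balance: 43·0.03024 = 0.003241·Cₑ + 0.027·12.4.
Cₑ = (1.3 − 0.3348) / 0.003241 = 297.9 mg/L.

298 mg/L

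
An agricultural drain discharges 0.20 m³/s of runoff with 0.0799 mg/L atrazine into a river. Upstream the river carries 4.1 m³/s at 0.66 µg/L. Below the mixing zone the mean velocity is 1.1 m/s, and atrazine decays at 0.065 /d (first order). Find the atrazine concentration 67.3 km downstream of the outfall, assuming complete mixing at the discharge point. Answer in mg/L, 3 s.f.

0.00415 mg/L

0.66 µg/L = 0.00066 mg/L.
After complete mixing, C₀ = (0.2·0.0799 + 4.1·0.00066) / 4.3 = 0.004346 mg/L.
Travel time t = 6.73e+04 m / 1.1 m/s = 6.118e+04 s = 0.7081 d.
C = 0.004346·exp(−0.065·0.7081) = 0.004346·0.955 = 0.00415 mg/L.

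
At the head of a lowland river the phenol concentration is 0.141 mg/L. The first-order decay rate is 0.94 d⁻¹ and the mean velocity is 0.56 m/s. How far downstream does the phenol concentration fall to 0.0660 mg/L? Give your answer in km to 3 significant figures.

From C = C₀·e^(−kt), t = ln(C₀/C)/k = ln(0.141/0.0660)/0.94 = 0.7591/0.94 = 0.8076 d.
Distance = v·t = 0.56 m/s × 6.977e+04 s = 3.907e+04 m = 39.07 km.

39.1 km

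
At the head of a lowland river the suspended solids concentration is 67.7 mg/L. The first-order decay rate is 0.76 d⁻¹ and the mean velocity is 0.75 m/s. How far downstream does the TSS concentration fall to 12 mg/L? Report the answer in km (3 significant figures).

148 km

From C = C₀·e^(−kt), t = ln(C₀/C)/k = ln(67.7/12)/0.76 = 1.73/0.76 = 2.277 d.
Distance = v·t = 0.75 m/s × 1.967e+05 s = 1.475e+05 m = 147.5 km.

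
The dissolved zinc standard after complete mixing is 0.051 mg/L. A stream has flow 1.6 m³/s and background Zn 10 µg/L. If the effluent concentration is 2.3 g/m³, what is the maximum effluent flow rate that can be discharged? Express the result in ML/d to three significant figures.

10 µg/L = 0.01 mg/L.
Mass balance at complete mixing: C_std·(Q_w + Q_r) = Q_w·C_e + Q_r·C_b.
Rearranging, Q_w = Q_r·(C_std − C_b)/(C_e − C_std) = 1.6·(0.051 − 0.01) / (2.3 − 0.051) = 0.02917 m³/s.
= 2.52 ML/d.

2.52 ML/d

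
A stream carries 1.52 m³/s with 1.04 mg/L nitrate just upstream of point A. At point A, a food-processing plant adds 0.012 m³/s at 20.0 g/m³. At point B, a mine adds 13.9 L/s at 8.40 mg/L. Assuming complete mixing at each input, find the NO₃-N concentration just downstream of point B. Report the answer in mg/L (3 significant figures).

1.25 mg/L

After input A: C = (1.52·1.04 + 0.012·20) / 1.532 = 1.189 mg/L.
13.9 L/s = 0.0139 m³/s.
After input B: C = (1.532·1.189 + 0.0139·8.4) / 1.546 = 1.253 mg/L.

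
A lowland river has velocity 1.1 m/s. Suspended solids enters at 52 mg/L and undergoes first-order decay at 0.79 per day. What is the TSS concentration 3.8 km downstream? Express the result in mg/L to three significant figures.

50.4 mg/L

Travel time t = 3.8 km / 1.1 m/s = 3800/1.1 = 3455 s = 0.03998 d.
First-order decay: C = 52·exp(−0.79·0.03998) = 52·0.9689 = 50.38 mg/L.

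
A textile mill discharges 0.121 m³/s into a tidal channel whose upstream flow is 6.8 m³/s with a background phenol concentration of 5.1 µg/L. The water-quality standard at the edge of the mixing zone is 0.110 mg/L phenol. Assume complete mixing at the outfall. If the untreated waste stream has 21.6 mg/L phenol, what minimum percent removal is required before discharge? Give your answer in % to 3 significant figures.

5.1 µg/L = 0.0051 mg/L.
Mass balance: 0.11·6.921 = 0.121·Cₑ + 6.8·0.0051.
Cₑ = (0.7613 − 0.03468) / 0.121 = 6.005 mg/L.
Required removal = 1 − 6.005/21.6 = 72.2 %.

72.2 %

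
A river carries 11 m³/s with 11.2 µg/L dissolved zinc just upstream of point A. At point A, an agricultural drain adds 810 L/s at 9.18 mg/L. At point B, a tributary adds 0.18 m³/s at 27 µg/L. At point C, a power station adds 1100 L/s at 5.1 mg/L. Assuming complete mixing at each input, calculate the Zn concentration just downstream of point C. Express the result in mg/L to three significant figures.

1.01 mg/L

11.2 µg/L = 0.0112 mg/L.
810 L/s = 0.81 m³/s.
After input A: C = (11·0.0112 + 0.81·9.18) / 11.81 = 0.6401 mg/L.
27 µg/L = 0.027 mg/L.
After input B: C = (11.81·0.6401 + 0.18·0.027) / 11.99 = 0.6308 mg/L.
1100 L/s = 1.1 m³/s.
After input C: C = (11.99·0.6308 + 1.1·5.1) / 13.09 = 1.006 mg/L.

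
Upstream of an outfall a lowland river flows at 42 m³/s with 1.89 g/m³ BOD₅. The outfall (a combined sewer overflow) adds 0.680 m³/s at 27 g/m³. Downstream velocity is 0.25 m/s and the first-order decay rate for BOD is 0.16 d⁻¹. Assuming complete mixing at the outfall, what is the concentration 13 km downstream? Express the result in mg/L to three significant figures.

After complete mixing, C₀ = (0.68·27 + 42·1.89) / 42.68 = 2.29 mg/L.
Travel time t = 1.3e+04 m / 0.25 m/s = 5.2e+04 s = 0.6019 d.
C = 2.29·exp(−0.16·0.6019) = 2.29·0.9082 = 2.08 mg/L.

2.08 mg/L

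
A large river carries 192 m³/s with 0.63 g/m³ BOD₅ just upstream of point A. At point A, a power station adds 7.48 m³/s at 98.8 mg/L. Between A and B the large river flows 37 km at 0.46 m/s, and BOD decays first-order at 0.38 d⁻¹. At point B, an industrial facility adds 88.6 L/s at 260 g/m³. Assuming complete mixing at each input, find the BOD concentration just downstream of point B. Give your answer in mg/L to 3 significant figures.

After input A: C = (192·0.63 + 7.48·98.8) / 199.5 = 4.311 mg/L.
Over the 37 km reach to input B (t = 8.043e+04 s = 0.931 d), decay gives C = 4.311·exp(−0.38·0.931) = 3.027 mg/L.
88.6 L/s = 0.0886 m³/s.
After input B: C = (199.5·3.027 + 0.0886·260) / 199.6 = 3.141 mg/L.

3.14 mg/L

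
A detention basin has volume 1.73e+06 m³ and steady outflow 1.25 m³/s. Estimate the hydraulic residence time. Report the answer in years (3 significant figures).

Q = 1.25 m³/s × 3.156e+07 s/yr = 3.945e+07 m³/yr.
Hydraulic residence time τ = V/Q = 1.73e+06/3.945e+07 = 0.04386 yr.

0.0439 yr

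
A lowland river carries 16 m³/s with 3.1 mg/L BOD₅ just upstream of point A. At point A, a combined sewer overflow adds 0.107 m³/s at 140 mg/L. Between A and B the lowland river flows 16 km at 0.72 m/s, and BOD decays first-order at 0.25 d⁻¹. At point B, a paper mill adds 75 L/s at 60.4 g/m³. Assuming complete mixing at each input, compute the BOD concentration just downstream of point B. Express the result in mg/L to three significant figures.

4.02 mg/L

After input A: C = (16·3.1 + 0.107·140) / 16.11 = 4.009 mg/L.
Over the 16 km reach to input B (t = 2.222e+04 s = 0.2572 d), decay gives C = 4.009·exp(−0.25·0.2572) = 3.76 mg/L.
75 L/s = 0.075 m³/s.
After input B: C = (16.11·3.76 + 0.075·60.4) / 16.18 = 4.022 mg/L.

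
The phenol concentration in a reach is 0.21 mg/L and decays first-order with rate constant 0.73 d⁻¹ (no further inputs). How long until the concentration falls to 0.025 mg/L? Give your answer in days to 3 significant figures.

t = ln(C₀/C)/k = ln(0.21/0.025)/0.73 = 2.128/0.73 = 2.915 d.

2.92 d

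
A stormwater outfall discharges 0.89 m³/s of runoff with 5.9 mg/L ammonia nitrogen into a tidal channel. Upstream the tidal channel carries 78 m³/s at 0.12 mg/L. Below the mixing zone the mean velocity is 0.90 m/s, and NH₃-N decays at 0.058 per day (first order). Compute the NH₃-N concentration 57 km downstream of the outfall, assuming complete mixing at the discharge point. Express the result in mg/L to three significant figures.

0.177 mg/L

After complete mixing, C₀ = (0.89·5.9 + 78·0.12) / 78.89 = 0.1852 mg/L.
Travel time t = 5.7e+04 m / 0.90 m/s = 6.333e+04 s = 0.733 d.
C = 0.1852·exp(−0.058·0.733) = 0.1852·0.9584 = 0.1775 mg/L.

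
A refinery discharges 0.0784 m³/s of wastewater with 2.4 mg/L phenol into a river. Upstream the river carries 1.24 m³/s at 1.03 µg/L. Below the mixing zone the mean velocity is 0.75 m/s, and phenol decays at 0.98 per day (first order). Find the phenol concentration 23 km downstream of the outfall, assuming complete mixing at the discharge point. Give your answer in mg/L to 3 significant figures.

1.03 µg/L = 0.00103 mg/L.
After complete mixing, C₀ = (0.0784·2.4 + 1.24·0.00103) / 1.318 = 0.1437 mg/L.
Travel time t = 2.3e+04 m / 0.75 m/s = 3.067e+04 s = 0.3549 d.
C = 0.1437·exp(−0.98·0.3549) = 0.1437·0.7062 = 0.1015 mg/L.

0.101 mg/L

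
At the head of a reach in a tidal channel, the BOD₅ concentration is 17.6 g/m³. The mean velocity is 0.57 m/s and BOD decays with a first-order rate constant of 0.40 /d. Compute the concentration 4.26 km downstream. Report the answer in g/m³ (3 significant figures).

Travel time t = 4.26 km / 0.57 m/s = 4260/0.57 = 7474 s = 0.0865 d.
First-order decay: C = 17.6·exp(−0.40·0.0865) = 17.6·0.966 = 17 g/m³.

17.0 g/m³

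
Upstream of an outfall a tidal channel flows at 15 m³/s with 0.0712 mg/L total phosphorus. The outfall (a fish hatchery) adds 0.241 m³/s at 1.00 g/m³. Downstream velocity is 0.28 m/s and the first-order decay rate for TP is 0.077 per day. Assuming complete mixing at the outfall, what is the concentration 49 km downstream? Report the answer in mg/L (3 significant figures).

0.0735 mg/L

After complete mixing, C₀ = (0.241·1 + 15·0.0712) / 15.24 = 0.08589 mg/L.
Travel time t = 4.9e+04 m / 0.28 m/s = 1.75e+05 s = 2.025 d.
C = 0.08589·exp(−0.077·2.025) = 0.08589·0.8556 = 0.07348 mg/L.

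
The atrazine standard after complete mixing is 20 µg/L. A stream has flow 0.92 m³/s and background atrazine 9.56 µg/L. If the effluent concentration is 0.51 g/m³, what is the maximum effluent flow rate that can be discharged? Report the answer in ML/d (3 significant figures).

9.56 µg/L = 0.00956 mg/L.
20 µg/L = 0.02 mg/L.
Mass balance at complete mixing: C_std·(Q_w + Q_r) = Q_w·C_e + Q_r·C_b.
Rearranging, Q_w = Q_r·(C_std − C_b)/(C_e − C_std) = 0.92·(0.02 − 0.00956) / (0.51 − 0.02) = 0.0196 m³/s.
= 1.694 ML/d.

1.69 ML/d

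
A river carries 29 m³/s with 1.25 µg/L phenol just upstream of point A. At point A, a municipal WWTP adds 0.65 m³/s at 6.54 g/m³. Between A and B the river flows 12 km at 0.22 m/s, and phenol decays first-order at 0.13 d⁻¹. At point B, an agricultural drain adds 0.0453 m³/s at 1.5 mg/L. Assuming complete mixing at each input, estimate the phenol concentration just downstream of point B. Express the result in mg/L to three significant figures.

1.25 µg/L = 0.00125 mg/L.
After input A: C = (29·0.00125 + 0.65·6.54) / 29.65 = 0.1446 mg/L.
Over the 12 km reach to input B (t = 5.455e+04 s = 0.6313 d), decay gives C = 0.1446·exp(−0.13·0.6313) = 0.1332 mg/L.
After input B: C = (29.65·0.1332 + 0.0453·1.5) / 29.7 = 0.1353 mg/L.

0.135 mg/L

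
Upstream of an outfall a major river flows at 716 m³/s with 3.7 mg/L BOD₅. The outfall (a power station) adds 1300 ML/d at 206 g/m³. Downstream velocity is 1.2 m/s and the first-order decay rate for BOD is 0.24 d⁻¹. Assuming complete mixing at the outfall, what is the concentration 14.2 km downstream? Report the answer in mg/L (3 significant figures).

1300 ML/d = 15.05 m³/s.
After complete mixing, C₀ = (15.05·206 + 716·3.7) / 731 = 7.864 mg/L.
Travel time t = 1.42e+04 m / 1.2 m/s = 1.183e+04 s = 0.137 d.
C = 7.864·exp(−0.24·0.137) = 7.864·0.9677 = 7.609 mg/L.

7.61 mg/L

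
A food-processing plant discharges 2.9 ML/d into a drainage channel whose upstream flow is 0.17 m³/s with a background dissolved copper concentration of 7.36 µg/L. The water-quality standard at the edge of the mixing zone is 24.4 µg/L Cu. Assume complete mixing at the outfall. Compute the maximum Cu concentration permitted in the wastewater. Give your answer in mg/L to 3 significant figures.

0.111 mg/L

2.9 ML/d = 0.03356 m³/s.
7.36 µg/L = 0.00736 mg/L.
24.4 µg/L = 0.0244 mg/L.
Mass balance: 0.0244·0.2036 = 0.03356·Cₑ + 0.17·0.00736.
Cₑ = (0.004967 − 0.001251) / 0.03356 = 0.1107 mg/L.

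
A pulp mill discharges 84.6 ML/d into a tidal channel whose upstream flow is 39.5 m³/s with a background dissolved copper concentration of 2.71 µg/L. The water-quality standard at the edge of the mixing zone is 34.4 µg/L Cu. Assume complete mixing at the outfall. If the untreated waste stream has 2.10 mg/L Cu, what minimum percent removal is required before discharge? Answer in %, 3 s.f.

37.5 %

84.6 ML/d = 0.9792 m³/s.
2.71 µg/L = 0.00271 mg/L.
34.4 µg/L = 0.0344 mg/L.
Mass balance: 0.0344·40.48 = 0.9792·Cₑ + 39.5·0.00271.
Cₑ = (1.392 − 0.107) / 0.9792 = 1.313 mg/L.
Required removal = 1 − 1.313/2.10 = 37.49 %.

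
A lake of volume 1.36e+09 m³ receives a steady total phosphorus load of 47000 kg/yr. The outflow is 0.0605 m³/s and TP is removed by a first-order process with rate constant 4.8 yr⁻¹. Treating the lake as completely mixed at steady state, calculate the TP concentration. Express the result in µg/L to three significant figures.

7.20 µg/L

Outflow Q = 0.0605 m³/s × 3.156e+07 s/yr = 1.909e+06 m³/yr.
Steady-state CSTR mass balance: W = Q·C + k·V·C, so C = W/(Q + kV).
Q + kV = 1.909e+06 + 4.8·1.36e+09 = 6.53e+09 m³/yr.
C = 47000/6.53e+09 = 7.198e-06 kg/m³ = 0.007198 mg/L = 7.198 µg/L.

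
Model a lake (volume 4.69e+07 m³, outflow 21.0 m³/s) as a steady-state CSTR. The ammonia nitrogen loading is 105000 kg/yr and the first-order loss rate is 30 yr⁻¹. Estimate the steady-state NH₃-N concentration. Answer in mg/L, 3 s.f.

0.0507 mg/L

Outflow Q = 21.0 m³/s × 3.156e+07 s/yr = 6.627e+08 m³/yr.
Steady-state CSTR mass balance: W = Q·C + k·V·C, so C = W/(Q + kV).
Q + kV = 6.627e+08 + 30·4.69e+07 = 2.07e+09 m³/yr.
C = 105000/2.07e+09 = 5.073e-05 kg/m³ = 0.05073 mg/L.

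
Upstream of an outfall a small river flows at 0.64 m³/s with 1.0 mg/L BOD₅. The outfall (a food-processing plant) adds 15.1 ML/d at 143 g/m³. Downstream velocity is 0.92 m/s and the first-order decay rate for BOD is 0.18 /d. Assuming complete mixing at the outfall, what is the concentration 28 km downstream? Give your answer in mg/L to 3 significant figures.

15.1 ML/d = 0.1748 m³/s.
After complete mixing, C₀ = (0.1748·143 + 0.64·1) / 0.8148 = 31.46 mg/L.
Travel time t = 2.8e+04 m / 0.92 m/s = 3.043e+04 s = 0.3523 d.
C = 31.46·exp(−0.18·0.3523) = 31.46·0.9386 = 29.53 mg/L.

29.5 mg/L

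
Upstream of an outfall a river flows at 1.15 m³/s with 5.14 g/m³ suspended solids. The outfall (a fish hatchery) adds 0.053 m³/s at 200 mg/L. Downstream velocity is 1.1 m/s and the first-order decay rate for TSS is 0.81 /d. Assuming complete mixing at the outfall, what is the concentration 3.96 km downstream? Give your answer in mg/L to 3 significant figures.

After complete mixing, C₀ = (0.053·200 + 1.15·5.14) / 1.203 = 13.72 mg/L.
Travel time t = 3960 m / 1.1 m/s = 3600 s = 0.04167 d.
C = 13.72·exp(−0.81·0.04167) = 13.72·0.9668 = 13.27 mg/L.

13.3 mg/L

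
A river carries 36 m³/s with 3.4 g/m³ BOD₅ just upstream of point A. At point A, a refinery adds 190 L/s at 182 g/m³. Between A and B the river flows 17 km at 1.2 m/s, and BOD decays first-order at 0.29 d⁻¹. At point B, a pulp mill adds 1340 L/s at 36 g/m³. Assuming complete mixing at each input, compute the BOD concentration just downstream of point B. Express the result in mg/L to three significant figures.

5.27 mg/L

190 L/s = 0.19 m³/s.
After input A: C = (36·3.4 + 0.19·182) / 36.19 = 4.338 mg/L.
Over the 17 km reach to input B (t = 1.417e+04 s = 0.164 d), decay gives C = 4.338·exp(−0.29·0.164) = 4.136 mg/L.
1340 L/s = 1.34 m³/s.
After input B: C = (36.19·4.136 + 1.34·36) / 37.53 = 5.274 mg/L.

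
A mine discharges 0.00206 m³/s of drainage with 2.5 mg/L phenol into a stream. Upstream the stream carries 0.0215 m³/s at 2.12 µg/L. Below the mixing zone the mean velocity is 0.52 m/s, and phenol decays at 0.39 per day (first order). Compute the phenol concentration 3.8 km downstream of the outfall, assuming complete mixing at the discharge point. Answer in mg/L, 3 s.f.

0.213 mg/L

2.12 µg/L = 0.00212 mg/L.
After complete mixing, C₀ = (0.00206·2.5 + 0.0215·0.00212) / 0.02356 = 0.2205 mg/L.
Travel time t = 3800 m / 0.52 m/s = 7308 s = 0.08458 d.
C = 0.2205·exp(−0.39·0.08458) = 0.2205·0.9676 = 0.2134 mg/L.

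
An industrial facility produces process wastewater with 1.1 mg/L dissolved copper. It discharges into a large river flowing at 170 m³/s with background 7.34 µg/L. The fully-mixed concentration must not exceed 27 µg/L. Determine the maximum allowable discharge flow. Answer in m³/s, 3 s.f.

3.11 m³/s

7.34 µg/L = 0.00734 mg/L.
27 µg/L = 0.027 mg/L.
Mass balance at complete mixing: C_std·(Q_w + Q_r) = Q_w·C_e + Q_r·C_b.
Rearranging, Q_w = Q_r·(C_std − C_b)/(C_e − C_std) = 170·(0.027 − 0.00734) / (1.1 − 0.027) = 3.115 m³/s.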